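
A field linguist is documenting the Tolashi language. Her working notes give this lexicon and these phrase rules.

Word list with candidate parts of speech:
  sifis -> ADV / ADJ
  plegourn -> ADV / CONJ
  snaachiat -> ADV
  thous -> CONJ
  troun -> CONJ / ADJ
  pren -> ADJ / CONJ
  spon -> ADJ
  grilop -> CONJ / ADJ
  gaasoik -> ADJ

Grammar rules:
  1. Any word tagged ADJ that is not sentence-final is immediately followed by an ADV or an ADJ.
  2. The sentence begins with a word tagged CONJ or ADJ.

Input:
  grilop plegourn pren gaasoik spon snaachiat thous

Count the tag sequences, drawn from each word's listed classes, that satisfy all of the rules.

6

Candidates per position — 1:grilop {CONJ,ADJ}; 2:plegourn {ADV,CONJ}; 3:pren {ADJ,CONJ}; 4:gaasoik {ADJ}; 5:spon {ADJ}; 6:snaachiat {ADV}; 7:thous {CONJ}.
There are 8 candidate sequences in total.
Checking each against the rules leaves 6 sequences.
Count = 6.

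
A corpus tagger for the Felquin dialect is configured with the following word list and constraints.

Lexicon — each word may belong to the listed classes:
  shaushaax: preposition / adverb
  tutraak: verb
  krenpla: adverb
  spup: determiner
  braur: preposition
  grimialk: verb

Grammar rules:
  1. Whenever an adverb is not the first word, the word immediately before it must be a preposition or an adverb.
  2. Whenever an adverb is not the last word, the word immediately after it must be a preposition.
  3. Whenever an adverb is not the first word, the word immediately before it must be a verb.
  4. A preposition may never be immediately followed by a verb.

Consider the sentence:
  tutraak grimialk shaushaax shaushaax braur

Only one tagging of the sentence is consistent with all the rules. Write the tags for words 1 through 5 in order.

verb verb preposition preposition preposition

Candidates per position — 1:tutraak {verb}; 2:grimialk {verb}; 3:shaushaax {preposition,adverb}; 4:shaushaax {preposition,adverb}; 5:braur {preposition}.
Position 3: tagging it adverb would leave rule 1 unsatisfiable, so it must be preposition.
Position 4: tagging it adverb would leave rule 3 unsatisfiable, so it must be preposition.
So the tagging must be: verb verb preposition preposition preposition.
Verifying each rule — rule 1 holds; rule 2 holds; rule 3 holds; rule 4 holds.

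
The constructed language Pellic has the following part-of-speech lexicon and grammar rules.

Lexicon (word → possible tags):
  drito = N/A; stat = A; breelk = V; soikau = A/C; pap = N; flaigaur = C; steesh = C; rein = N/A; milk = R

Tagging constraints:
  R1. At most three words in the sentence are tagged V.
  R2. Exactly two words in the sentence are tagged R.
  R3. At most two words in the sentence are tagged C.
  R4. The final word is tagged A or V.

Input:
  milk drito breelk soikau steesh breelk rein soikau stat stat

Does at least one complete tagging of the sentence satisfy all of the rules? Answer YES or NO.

Candidates per position — 1:milk {R}; 2:drito {N,A}; 3:breelk {V}; 4:soikau {A,C}; 5:steesh {C}; 6:breelk {V}; 7:rein {N,A}; 8:soikau {A,C}; 9:stat {A}; 10:stat {A}.
Rule 2 cannot be satisfied by any choice of tags from the lexicon.
So there is no consistent tagging.

NO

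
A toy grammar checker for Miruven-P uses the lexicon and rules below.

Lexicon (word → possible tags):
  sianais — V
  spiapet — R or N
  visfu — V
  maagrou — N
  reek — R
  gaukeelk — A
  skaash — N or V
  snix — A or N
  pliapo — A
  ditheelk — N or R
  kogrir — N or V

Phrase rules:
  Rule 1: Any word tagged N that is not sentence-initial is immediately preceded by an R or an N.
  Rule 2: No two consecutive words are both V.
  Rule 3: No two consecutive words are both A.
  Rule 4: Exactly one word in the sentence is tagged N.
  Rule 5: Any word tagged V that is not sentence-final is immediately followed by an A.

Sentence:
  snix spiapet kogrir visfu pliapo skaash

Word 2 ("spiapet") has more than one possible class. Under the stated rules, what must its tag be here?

R

Candidates per position — 1:snix {A,N}; 2:spiapet {R,N}; 3:kogrir {N,V}; 4:visfu {V}; 5:pliapo {A}; 6:skaash {N,V}.
Position 3: V is ruled out by rule 2; that leaves N.
Position 6: N is ruled out by rule 1; that leaves V.
Position 1: N is ruled out by rule 4; that leaves A.
Position 2: N is ruled out by rule 1; that leaves R.
The unique satisfying tagging is: A R N V A V.
Verifying each rule — rule 1 ✓; rule 2 ✓; rule 3 ✓; rule 4 ✓; rule 5 ✓.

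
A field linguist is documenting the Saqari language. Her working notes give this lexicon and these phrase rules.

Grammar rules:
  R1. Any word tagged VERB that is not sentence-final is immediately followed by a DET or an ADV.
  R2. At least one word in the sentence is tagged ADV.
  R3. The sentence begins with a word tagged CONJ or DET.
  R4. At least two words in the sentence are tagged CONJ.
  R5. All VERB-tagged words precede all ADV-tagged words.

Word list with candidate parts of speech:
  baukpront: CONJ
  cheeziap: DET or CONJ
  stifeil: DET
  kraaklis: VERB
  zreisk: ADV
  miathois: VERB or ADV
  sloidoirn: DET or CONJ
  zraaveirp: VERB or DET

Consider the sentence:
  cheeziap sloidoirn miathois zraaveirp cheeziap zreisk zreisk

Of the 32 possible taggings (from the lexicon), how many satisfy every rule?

Candidates per position — 1:cheeziap {DET,CONJ}; 2:sloidoirn {DET,CONJ}; 3:miathois {VERB,ADV}; 4:zraaveirp {VERB,DET}; 5:cheeziap {DET,CONJ}; 6:zreisk {ADV}; 7:zreisk {ADV}.
There are 32 candidate sequences in total.
Checking each against the rules leaves 8 sequences.
Count = 8.

8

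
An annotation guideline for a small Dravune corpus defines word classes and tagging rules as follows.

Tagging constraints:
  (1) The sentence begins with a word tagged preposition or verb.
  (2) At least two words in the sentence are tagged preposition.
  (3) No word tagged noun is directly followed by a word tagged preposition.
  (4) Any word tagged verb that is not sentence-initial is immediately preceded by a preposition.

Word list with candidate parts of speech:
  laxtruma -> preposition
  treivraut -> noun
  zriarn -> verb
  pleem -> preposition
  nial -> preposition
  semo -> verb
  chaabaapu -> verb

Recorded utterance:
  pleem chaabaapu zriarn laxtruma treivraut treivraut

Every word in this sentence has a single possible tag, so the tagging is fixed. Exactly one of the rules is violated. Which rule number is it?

4

Fixed tagging: preposition verb verb preposition noun noun.
Checking each rule: R1 ✓, R2 ✓, R3 ✓, R4 ✗.
Only rule 4 fails.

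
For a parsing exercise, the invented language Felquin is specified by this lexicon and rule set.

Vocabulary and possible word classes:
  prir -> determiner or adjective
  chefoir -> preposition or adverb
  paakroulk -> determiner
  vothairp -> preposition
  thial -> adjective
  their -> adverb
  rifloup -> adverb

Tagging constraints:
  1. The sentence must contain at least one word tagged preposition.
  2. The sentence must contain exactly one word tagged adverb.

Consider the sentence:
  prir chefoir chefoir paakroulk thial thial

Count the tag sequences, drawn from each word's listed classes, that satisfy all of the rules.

4

Candidates per position — 1:prir {determiner,adjective}; 2:chefoir {preposition,adverb}; 3:chefoir {preposition,adverb}; 4:paakroulk {determiner}; 5:thial {adjective}; 6:thial {adjective}.
There are 8 candidate sequences in total.
The sequences that satisfy every rule: determiner preposition adverb determiner adjective adjective; determiner adverb preposition determiner adjective adjective; adjective preposition adverb determiner adjective adjective; adjective adverb preposition determiner adjective adjective.
Count = 4.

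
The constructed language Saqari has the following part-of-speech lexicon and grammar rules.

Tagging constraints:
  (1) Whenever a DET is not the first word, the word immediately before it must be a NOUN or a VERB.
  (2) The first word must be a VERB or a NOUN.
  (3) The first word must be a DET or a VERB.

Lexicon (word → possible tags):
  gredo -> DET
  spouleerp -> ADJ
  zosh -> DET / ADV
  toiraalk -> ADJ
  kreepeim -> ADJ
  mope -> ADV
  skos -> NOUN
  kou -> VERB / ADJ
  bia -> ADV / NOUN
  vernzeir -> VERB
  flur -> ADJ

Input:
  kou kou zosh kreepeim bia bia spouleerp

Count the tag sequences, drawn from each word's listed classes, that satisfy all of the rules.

12

Candidates per position — 1:kou {VERB,ADJ}; 2:kou {VERB,ADJ}; 3:zosh {DET,ADV}; 4:kreepeim {ADJ}; 5:bia {ADV,NOUN}; 6:bia {ADV,NOUN}; 7:spouleerp {ADJ}.
There are 32 candidate sequences in total.
Checking each against the rules leaves 12 sequences.
Count = 12.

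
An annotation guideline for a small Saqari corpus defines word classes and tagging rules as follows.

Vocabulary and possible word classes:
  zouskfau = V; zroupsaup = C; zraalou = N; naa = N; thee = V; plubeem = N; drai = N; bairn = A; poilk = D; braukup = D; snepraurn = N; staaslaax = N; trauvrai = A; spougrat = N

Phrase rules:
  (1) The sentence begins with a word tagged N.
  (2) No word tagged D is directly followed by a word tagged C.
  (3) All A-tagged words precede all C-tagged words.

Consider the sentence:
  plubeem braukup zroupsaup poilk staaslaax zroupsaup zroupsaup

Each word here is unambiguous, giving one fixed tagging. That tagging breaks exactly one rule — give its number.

Fixed tagging: N D C D N C C.
Applying the rules: R1 pass, R2 fail, R3 pass.
Only rule 2 fails.

2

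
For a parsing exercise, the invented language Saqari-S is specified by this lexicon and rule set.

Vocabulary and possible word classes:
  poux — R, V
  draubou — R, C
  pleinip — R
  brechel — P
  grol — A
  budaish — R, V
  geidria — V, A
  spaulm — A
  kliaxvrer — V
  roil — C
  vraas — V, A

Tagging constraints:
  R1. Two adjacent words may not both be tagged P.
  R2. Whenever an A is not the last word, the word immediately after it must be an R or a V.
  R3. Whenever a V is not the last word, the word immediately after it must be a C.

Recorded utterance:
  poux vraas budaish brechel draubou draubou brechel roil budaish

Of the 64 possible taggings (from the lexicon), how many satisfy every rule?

Candidates per position — 1:poux {R,V}; 2:vraas {V,A}; 3:budaish {R,V}; 4:brechel {P}; 5:draubou {R,C}; 6:draubou {R,C}; 7:brechel {P}; 8:roil {C}; 9:budaish {R,V}.
There are 64 candidate sequences in total.
Checking each against the rules leaves 8 sequences.
Count = 8.

8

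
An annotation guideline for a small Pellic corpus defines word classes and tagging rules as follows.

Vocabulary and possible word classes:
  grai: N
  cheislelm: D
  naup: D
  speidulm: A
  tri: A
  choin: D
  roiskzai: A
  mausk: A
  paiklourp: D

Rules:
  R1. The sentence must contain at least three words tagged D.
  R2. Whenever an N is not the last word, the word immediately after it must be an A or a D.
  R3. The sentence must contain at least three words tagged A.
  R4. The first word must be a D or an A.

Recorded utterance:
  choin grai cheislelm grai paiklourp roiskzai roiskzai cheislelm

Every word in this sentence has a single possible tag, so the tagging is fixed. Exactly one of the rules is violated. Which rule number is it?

3

Fixed tagging: D N D N D A A D.
Applying the rules: R1 ✓, R2 ✓, R3 ✗, R4 ✓.
Only rule 3 fails.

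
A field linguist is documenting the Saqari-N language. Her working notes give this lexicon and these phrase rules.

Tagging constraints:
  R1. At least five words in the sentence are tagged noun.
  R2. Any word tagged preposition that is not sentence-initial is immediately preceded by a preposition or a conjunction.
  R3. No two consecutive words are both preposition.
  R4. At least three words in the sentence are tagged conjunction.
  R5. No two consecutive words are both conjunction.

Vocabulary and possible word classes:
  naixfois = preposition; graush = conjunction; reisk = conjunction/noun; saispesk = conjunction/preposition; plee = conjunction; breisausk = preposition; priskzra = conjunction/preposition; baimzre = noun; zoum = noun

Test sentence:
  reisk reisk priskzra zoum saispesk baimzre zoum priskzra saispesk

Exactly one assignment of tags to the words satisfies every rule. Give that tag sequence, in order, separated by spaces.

noun noun conjunction noun conjunction noun noun conjunction preposition

Candidates per position — 1:reisk {conjunction,noun}; 2:reisk {conjunction,noun}; 3:priskzra {conjunction,preposition}; 4:zoum {noun}; 5:saispesk {conjunction,preposition}; 6:baimzre {noun}; 7:zoum {noun}; 8:priskzra {conjunction,preposition}; 9:saispesk {conjunction,preposition}.
Word 1 cannot be conjunction — rule 1 would then fail for every completion. It is noun.
Word 2 cannot be conjunction — rule 1 would then fail for every completion. It is noun.
Word 3 cannot be preposition — rule 2 would then fail for every completion. It is conjunction.
Word 5 cannot be preposition — rule 2 would then fail for every completion. It is conjunction.
Word 8 cannot be preposition — rule 2 would then fail for every completion. It is conjunction.
Word 9 cannot be conjunction — rule 5 would then fail for every completion. It is preposition.
That leaves exactly one tagging: noun noun conjunction noun conjunction noun noun conjunction preposition.
Verifying each rule — rule 1 holds; rule 2 holds; rule 3 holds; rule 4 holds; rule 5 holds.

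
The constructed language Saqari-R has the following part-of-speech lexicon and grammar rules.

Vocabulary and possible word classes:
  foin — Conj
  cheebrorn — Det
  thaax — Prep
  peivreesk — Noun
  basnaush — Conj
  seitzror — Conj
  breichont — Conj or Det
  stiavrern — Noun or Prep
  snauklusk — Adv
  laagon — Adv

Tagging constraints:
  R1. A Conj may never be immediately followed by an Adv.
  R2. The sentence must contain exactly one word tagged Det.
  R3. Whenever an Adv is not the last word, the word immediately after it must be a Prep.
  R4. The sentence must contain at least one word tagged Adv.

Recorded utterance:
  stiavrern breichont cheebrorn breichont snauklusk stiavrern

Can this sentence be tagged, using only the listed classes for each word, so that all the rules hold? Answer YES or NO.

Candidates per position — 1:stiavrern {Noun,Prep}; 2:breichont {Conj,Det}; 3:cheebrorn {Det}; 4:breichont {Conj,Det}; 5:snauklusk {Adv}; 6:stiavrern {Noun,Prep}.
Every candidate sequence violates at least one rule; no consistent tagging exists.

NO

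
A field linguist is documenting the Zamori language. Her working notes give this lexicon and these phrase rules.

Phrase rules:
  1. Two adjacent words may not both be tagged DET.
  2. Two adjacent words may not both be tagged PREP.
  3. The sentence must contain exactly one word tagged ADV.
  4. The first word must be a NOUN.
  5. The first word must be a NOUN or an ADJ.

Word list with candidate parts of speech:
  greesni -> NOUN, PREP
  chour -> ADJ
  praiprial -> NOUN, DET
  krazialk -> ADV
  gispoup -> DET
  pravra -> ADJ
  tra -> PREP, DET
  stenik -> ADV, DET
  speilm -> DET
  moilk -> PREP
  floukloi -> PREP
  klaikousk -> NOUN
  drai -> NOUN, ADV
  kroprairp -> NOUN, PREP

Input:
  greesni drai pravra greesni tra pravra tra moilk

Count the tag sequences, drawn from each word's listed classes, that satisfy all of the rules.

Candidates per position — 1:greesni {NOUN,PREP}; 2:drai {NOUN,ADV}; 3:pravra {ADJ}; 4:greesni {NOUN,PREP}; 5:tra {PREP,DET}; 6:pravra {ADJ}; 7:tra {PREP,DET}; 8:moilk {PREP}.
There are 32 candidate sequences in total.
The sequences that satisfy every rule: NOUN ADV ADJ NOUN PREP ADJ DET PREP; NOUN ADV ADJ NOUN DET ADJ DET PREP; NOUN ADV ADJ PREP DET ADJ DET PREP.
Count = 3.

3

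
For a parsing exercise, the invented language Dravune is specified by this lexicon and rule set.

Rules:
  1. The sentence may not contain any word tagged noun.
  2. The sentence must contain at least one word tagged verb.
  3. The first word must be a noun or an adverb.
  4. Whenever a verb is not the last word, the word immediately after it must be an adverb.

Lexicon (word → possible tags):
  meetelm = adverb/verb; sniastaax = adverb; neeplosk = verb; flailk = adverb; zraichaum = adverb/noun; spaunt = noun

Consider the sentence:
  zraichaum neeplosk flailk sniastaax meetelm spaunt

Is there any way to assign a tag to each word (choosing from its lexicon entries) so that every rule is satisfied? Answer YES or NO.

Candidates per position — 1:zraichaum {adverb,noun}; 2:neeplosk {verb}; 3:flailk {adverb}; 4:sniastaax {adverb}; 5:meetelm {adverb,verb}; 6:spaunt {noun}.
Rule 1 cannot be satisfied by any choice of tags from the lexicon.
So there is no consistent tagging.

NO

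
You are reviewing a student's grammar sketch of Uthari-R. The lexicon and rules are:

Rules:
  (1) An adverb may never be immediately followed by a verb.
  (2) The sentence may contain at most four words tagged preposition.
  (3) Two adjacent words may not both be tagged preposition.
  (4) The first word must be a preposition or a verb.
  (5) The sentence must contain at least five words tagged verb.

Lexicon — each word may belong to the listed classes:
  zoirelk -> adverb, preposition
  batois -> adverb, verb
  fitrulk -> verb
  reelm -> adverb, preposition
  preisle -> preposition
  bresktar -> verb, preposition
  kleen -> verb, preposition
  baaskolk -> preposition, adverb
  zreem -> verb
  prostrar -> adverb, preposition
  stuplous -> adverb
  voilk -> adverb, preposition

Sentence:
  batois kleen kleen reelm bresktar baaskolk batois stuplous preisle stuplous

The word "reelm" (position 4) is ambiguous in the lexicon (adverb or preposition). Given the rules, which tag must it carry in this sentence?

Candidates per position — 1:batois {adverb,verb}; 2:kleen {verb,preposition}; 3:kleen {verb,preposition}; 4:reelm {adverb,preposition}; 5:bresktar {verb,preposition}; 6:baaskolk {preposition,adverb}; 7:batois {adverb,verb}; 8:stuplous {adverb}; 9:preisle {preposition}; 10:stuplous {adverb}.
If word 1 were adverb, no tagging could satisfy rule 4; so word 1 is verb.
If word 2 were preposition, no tagging could satisfy rule 5; so word 2 is verb.
If word 3 were preposition, no tagging could satisfy rule 5; so word 3 is verb.
If word 5 were preposition, no tagging could satisfy rule 5; so word 5 is verb.
If word 7 were adverb, no tagging could satisfy rule 5; so word 7 is verb.
If word 4 were adverb, no tagging could satisfy rule 1; so word 4 is preposition.
If word 6 were adverb, no tagging could satisfy rule 1; so word 6 is preposition.
The only consistent sequence is: verb verb verb preposition verb preposition verb adverb preposition adverb.
Checking: rule 1 ✓; rule 2 ✓; rule 3 ✓; rule 4 ✓; rule 5 ✓.

preposition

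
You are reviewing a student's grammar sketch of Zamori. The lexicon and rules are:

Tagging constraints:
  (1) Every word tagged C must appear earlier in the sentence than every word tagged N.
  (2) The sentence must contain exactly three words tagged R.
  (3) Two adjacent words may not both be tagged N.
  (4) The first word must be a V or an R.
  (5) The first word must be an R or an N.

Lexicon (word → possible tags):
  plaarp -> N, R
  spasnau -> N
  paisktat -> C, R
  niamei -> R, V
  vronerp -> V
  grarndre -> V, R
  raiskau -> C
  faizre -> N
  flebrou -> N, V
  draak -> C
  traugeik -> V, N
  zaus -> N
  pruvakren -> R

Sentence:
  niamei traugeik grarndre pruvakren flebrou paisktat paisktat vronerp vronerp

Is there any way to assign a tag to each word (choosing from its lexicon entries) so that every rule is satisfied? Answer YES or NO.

Candidates per position — 1:niamei {R,V}; 2:traugeik {V,N}; 3:grarndre {V,R}; 4:pruvakren {R}; 5:flebrou {N,V}; 6:paisktat {C,R}; 7:paisktat {C,R}; 8:vronerp {V}; 9:vronerp {V}.
One satisfying assignment: R V V R V R C V V.
Rule-by-rule: rule 1 ok; rule 2 ok; rule 3 ok; rule 4 ok; rule 5 ok.

YES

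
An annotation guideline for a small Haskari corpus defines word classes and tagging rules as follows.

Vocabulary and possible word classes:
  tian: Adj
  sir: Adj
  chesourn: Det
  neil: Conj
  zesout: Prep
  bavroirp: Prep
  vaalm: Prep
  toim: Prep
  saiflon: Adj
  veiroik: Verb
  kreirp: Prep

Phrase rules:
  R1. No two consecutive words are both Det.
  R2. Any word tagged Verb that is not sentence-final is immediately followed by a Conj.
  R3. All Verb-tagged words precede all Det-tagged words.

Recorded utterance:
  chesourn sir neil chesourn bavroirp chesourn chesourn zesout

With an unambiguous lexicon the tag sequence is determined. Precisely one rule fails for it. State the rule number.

Fixed tagging: Det Adj Conj Det Prep Det Det Prep.
Rule check: R1 fails, R2 ok, R3 ok.
Only rule 1 fails.

1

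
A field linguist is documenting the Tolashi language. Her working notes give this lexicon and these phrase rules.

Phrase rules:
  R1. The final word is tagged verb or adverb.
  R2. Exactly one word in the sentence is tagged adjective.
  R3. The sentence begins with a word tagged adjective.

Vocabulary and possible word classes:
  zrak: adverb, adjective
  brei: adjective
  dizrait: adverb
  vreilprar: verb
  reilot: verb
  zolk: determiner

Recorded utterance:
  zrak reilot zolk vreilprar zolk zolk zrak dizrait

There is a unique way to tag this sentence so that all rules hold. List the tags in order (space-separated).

adjective verb determiner verb determiner determiner adverb adverb

Candidates per position — 1:zrak {adverb,adjective}; 2:reilot {verb}; 3:zolk {determiner}; 4:vreilprar {verb}; 5:zolk {determiner}; 6:zolk {determiner}; 7:zrak {adverb,adjective}; 8:dizrait {adverb}.
At position 1, choosing adverb makes rule 3 impossible to satisfy; hence adjective.
At position 7, choosing adjective makes rule 2 impossible to satisfy; hence adverb.
So the tagging must be: adjective verb determiner verb determiner determiner adverb adverb.
Checking: rule 1 satisfied; rule 2 satisfied; rule 3 satisfied.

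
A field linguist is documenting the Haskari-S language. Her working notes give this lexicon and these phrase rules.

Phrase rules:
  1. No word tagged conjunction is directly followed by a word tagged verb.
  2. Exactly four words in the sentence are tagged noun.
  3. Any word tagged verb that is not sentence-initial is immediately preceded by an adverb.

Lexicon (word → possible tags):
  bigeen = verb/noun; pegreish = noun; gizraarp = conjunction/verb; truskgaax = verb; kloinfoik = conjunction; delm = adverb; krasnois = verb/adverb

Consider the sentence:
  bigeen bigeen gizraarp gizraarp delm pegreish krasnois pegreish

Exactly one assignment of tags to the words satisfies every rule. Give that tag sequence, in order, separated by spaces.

noun noun conjunction conjunction adverb noun adverb noun

Candidates per position — 1:bigeen {verb,noun}; 2:bigeen {verb,noun}; 3:gizraarp {conjunction,verb}; 4:gizraarp {conjunction,verb}; 5:delm {adverb}; 6:pegreish {noun}; 7:krasnois {verb,adverb}; 8:pegreish {noun}.
At position 1, choosing verb makes rule 2 impossible to satisfy; hence noun.
At position 2, choosing verb makes rule 2 impossible to satisfy; hence noun.
At position 3, choosing verb makes rule 3 impossible to satisfy; hence conjunction.
At position 4, choosing verb makes rule 1 impossible to satisfy; hence conjunction.
At position 7, choosing verb makes rule 3 impossible to satisfy; hence adverb.
That leaves exactly one tagging: noun noun conjunction conjunction adverb noun adverb noun.
Rule-by-rule: rule 1 holds; rule 2 holds; rule 3 holds.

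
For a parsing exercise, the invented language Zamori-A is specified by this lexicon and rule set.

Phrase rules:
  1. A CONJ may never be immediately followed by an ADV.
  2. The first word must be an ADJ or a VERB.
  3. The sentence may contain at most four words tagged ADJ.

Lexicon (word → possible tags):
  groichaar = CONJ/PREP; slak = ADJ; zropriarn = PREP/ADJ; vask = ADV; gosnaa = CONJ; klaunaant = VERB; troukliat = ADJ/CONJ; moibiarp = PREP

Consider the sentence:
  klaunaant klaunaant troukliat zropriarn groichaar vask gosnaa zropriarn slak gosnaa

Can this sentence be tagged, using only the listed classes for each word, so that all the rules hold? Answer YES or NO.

YES

Candidates per position — 1:klaunaant {VERB}; 2:klaunaant {VERB}; 3:troukliat {ADJ,CONJ}; 4:zropriarn {PREP,ADJ}; 5:groichaar {CONJ,PREP}; 6:vask {ADV}; 7:gosnaa {CONJ}; 8:zropriarn {PREP,ADJ}; 9:slak {ADJ}; 10:gosnaa {CONJ}.
One satisfying assignment: VERB VERB ADJ ADJ PREP ADV CONJ PREP ADJ CONJ.
Checking: rule 1 satisfied; rule 2 satisfied; rule 3 satisfied.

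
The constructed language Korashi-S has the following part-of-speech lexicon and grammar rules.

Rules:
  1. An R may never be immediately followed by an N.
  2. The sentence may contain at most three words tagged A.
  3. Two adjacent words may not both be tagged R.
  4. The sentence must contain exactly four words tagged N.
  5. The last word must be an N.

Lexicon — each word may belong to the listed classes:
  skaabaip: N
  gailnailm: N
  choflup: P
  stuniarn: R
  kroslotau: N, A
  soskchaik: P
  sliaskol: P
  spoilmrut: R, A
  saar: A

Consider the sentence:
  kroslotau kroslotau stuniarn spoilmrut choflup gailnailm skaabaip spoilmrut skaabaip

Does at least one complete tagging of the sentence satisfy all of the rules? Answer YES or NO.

Candidates per position — 1:kroslotau {N,A}; 2:kroslotau {N,A}; 3:stuniarn {R}; 4:spoilmrut {R,A}; 5:choflup {P}; 6:gailnailm {N}; 7:skaabaip {N}; 8:spoilmrut {R,A}; 9:skaabaip {N}.
One satisfying assignment: N A R A P N N A N.
Check: rule 1 satisfied; rule 2 satisfied; rule 3 satisfied; rule 4 satisfied; rule 5 satisfied.

YES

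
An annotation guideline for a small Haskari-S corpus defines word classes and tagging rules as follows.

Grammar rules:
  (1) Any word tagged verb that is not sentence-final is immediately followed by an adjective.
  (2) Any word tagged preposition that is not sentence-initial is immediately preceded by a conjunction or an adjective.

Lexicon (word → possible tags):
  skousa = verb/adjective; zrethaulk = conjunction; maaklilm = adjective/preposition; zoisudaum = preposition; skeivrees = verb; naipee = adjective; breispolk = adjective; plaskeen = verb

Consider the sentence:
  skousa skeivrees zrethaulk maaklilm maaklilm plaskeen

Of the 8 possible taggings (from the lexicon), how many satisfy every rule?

0

Candidates per position — 1:skousa {verb,adjective}; 2:skeivrees {verb}; 3:zrethaulk {conjunction}; 4:maaklilm {adjective,preposition}; 5:maaklilm {adjective,preposition}; 6:plaskeen {verb}.
There are 8 candidate sequences in total.
Rule 1 cannot be satisfied by any choice of tags from the lexicon.
So there is no consistent tagging.
Count = 0.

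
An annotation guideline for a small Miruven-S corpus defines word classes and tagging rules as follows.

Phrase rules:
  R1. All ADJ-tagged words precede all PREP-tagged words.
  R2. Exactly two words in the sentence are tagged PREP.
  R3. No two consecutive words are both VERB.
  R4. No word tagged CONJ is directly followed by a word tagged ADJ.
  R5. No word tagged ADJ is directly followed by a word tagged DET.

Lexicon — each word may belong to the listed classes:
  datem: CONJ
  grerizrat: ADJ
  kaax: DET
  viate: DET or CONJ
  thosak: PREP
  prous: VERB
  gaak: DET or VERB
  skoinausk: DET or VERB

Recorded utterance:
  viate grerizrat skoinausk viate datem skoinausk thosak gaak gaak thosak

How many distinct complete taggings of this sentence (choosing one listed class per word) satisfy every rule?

12

Candidates per position — 1:viate {DET,CONJ}; 2:grerizrat {ADJ}; 3:skoinausk {DET,VERB}; 4:viate {DET,CONJ}; 5:datem {CONJ}; 6:skoinausk {DET,VERB}; 7:thosak {PREP}; 8:gaak {DET,VERB}; 9:gaak {DET,VERB}; 10:thosak {PREP}.
There are 64 candidate sequences in total.
Checking each against the rules leaves 12 sequences.
Count = 12.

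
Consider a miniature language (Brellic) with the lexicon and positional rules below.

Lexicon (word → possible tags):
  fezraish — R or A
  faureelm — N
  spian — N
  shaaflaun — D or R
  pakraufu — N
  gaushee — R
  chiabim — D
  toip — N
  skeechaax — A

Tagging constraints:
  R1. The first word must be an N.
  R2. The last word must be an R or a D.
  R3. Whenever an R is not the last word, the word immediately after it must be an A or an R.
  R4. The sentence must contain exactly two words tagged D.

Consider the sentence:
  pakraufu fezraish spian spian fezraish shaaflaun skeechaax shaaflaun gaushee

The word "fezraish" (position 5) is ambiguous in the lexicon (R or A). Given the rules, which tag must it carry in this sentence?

A

Candidates per position — 1:pakraufu {N}; 2:fezraish {R,A}; 3:spian {N}; 4:spian {N}; 5:fezraish {R,A}; 6:shaaflaun {D,R}; 7:skeechaax {A}; 8:shaaflaun {D,R}; 9:gaushee {R}.
If word 2 were R, no tagging could satisfy rule 3; so word 2 is A.
If word 6 were R, no tagging could satisfy rule 4; so word 6 is D.
If word 8 were R, no tagging could satisfy rule 4; so word 8 is D.
If word 5 were R, no tagging could satisfy rule 3; so word 5 is A.
So the tagging must be: N A N N A D A D R.
Checking: rule 1 ✓; rule 2 ✓; rule 3 ✓; rule 4 ✓.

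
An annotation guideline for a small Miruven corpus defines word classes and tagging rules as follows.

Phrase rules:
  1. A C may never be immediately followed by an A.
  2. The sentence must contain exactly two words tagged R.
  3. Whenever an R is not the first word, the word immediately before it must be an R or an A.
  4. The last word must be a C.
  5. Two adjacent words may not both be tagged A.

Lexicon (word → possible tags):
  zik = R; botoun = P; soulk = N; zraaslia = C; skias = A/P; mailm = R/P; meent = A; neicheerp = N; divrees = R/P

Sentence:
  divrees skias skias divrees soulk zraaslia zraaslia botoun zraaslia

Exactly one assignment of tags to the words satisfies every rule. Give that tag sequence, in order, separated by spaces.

R P A R N C C P C

Candidates per position — 1:divrees {R,P}; 2:skias {A,P}; 3:skias {A,P}; 4:divrees {R,P}; 5:soulk {N}; 6:zraaslia {C}; 7:zraaslia {C}; 8:botoun {P}; 9:zraaslia {C}.
At position 1, choosing P makes rule 2 impossible to satisfy; hence R.
At position 4, choosing P makes rule 2 impossible to satisfy; hence R.
At position 3, choosing P makes rule 3 impossible to satisfy; hence A.
At position 2, choosing A makes rule 5 impossible to satisfy; hence P.
That leaves exactly one tagging: R P A R N C C P C.
Checking: rule 1 ✓; rule 2 ✓; rule 3 ✓; rule 4 ✓; rule 5 ✓.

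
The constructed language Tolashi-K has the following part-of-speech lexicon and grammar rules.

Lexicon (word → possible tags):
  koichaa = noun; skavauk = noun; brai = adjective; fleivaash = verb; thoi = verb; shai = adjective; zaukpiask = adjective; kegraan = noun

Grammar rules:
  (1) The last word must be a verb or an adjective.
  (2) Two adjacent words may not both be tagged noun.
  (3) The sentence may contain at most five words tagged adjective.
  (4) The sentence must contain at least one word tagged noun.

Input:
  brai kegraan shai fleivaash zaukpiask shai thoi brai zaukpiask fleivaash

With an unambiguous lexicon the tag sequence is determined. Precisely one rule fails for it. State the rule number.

3

Fixed tagging: adjective noun adjective verb adjective adjective verb adjective adjective verb.
Applying the rules: R1 holds, R2 holds, R3 violated, R4 holds.
Only rule 3 fails.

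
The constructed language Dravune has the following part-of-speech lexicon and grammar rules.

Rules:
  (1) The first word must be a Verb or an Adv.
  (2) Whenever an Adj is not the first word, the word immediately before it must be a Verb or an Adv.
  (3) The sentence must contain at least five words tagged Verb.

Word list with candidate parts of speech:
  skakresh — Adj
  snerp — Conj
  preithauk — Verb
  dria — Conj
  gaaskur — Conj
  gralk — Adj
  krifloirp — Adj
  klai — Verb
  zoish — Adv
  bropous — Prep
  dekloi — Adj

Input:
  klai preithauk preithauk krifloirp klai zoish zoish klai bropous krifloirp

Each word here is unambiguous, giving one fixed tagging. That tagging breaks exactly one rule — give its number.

2

Fixed tagging: Verb Verb Verb Adj Verb Adv Adv Verb Prep Adj.
Rule check: R1 pass, R2 fail, R3 pass.
Only rule 2 fails.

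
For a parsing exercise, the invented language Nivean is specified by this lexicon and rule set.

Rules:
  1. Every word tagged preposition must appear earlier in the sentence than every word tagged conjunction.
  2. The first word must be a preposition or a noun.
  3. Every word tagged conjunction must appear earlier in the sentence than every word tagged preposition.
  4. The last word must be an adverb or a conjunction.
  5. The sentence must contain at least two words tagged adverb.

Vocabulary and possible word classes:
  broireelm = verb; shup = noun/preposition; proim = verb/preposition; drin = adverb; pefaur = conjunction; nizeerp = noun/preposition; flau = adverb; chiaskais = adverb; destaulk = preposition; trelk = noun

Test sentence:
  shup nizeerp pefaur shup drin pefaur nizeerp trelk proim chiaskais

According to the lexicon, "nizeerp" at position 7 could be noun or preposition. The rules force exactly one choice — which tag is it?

noun

Candidates per position — 1:shup {noun,preposition}; 2:nizeerp {noun,preposition}; 3:pefaur {conjunction}; 4:shup {noun,preposition}; 5:drin {adverb}; 6:pefaur {conjunction}; 7:nizeerp {noun,preposition}; 8:trelk {noun}; 9:proim {verb,preposition}; 10:chiaskais {adverb}.
Word 1 cannot be preposition — rule 3 would then fail for every completion. It is noun.
Word 2 cannot be preposition — rule 3 would then fail for every completion. It is noun.
Word 4 cannot be preposition — rule 1 would then fail for every completion. It is noun.
Word 7 cannot be preposition — rule 1 would then fail for every completion. It is noun.
Word 9 cannot be preposition — rule 1 would then fail for every completion. It is verb.
That leaves exactly one tagging: noun noun conjunction noun adverb conjunction noun noun verb adverb.
Rule-by-rule: rule 1 holds; rule 2 holds; rule 3 holds; rule 4 holds; rule 5 holds.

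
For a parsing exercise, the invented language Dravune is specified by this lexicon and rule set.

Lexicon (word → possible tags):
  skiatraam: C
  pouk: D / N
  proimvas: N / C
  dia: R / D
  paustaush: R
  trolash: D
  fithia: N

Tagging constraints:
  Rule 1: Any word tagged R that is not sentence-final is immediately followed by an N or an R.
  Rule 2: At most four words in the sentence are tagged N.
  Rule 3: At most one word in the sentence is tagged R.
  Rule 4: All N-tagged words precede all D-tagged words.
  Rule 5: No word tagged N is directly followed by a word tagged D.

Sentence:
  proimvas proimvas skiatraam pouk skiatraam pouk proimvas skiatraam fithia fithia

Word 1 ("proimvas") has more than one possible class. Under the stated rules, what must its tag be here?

Candidates per position — 1:proimvas {N,C}; 2:proimvas {N,C}; 3:skiatraam {C}; 4:pouk {D,N}; 5:skiatraam {C}; 6:pouk {D,N}; 7:proimvas {N,C}; 8:skiatraam {C}; 9:fithia {N}; 10:fithia {N}.
Word 4 cannot be D — rule 4 would then fail for every completion. It is N.
Word 6 cannot be D — rule 4 would then fail for every completion. It is N.
Word 7 cannot be N — rule 2 would then fail for every completion. It is C.
Word 1 cannot be N — rule 2 would then fail for every completion. It is C.
Word 2 cannot be N — rule 2 would then fail for every completion. It is C.
The unique satisfying tagging is: C C C N C N C C N N.
Rule-by-rule: rule 1 ok; rule 2 ok; rule 3 ok; rule 4 ok; rule 5 ok.

C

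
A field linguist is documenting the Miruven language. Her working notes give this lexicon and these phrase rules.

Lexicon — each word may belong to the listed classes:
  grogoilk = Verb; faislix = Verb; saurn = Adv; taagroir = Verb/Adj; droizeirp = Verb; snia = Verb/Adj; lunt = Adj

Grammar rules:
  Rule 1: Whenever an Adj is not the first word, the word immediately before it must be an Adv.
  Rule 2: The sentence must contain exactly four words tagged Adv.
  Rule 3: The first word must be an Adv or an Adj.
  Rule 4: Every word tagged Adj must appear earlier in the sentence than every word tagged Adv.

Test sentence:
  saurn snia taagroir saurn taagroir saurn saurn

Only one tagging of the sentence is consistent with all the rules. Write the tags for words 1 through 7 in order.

Candidates per position — 1:saurn {Adv}; 2:snia {Verb,Adj}; 3:taagroir {Verb,Adj}; 4:saurn {Adv}; 5:taagroir {Verb,Adj}; 6:saurn {Adv}; 7:saurn {Adv}.
Word 2 cannot be Adj — rule 4 would then fail for every completion. It is Verb.
Word 3 cannot be Adj — rule 1 would then fail for every completion. It is Verb.
Word 5 cannot be Adj — rule 4 would then fail for every completion. It is Verb.
That leaves exactly one tagging: Adv Verb Verb Adv Verb Adv Adv.
Checking: rule 1 ✓; rule 2 ✓; rule 3 ✓; rule 4 ✓.

Adv Verb Verb Adv Verb Adv Adv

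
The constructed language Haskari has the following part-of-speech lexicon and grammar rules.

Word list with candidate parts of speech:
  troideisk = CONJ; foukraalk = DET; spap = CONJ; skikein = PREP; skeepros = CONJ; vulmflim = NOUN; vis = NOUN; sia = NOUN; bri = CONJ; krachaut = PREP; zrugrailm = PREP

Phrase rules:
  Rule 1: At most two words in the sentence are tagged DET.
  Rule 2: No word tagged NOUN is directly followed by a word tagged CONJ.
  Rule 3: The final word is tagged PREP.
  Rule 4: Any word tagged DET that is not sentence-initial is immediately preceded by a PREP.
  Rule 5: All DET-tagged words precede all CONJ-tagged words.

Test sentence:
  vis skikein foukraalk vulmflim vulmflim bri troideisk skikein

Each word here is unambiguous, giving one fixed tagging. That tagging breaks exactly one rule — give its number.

Fixed tagging: NOUN PREP DET NOUN NOUN CONJ CONJ PREP.
Rule check: R1 ✓, R2 ✗, R3 ✓, R4 ✓, R5 ✓.
Only rule 2 fails.

2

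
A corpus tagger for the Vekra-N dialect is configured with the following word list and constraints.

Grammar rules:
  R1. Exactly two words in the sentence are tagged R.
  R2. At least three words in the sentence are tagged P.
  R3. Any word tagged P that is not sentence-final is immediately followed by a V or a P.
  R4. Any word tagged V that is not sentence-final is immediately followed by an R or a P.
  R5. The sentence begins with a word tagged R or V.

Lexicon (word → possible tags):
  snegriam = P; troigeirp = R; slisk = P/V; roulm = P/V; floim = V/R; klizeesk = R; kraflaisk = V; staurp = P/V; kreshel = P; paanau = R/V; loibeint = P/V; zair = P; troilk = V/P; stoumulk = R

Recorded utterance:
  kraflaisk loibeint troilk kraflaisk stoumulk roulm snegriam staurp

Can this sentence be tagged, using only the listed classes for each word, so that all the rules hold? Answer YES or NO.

NO

Candidates per position — 1:kraflaisk {V}; 2:loibeint {P,V}; 3:troilk {V,P}; 4:kraflaisk {V}; 5:stoumulk {R}; 6:roulm {P,V}; 7:snegriam {P}; 8:staurp {P,V}.
Rule 1 cannot be satisfied by any choice of tags from the lexicon.
So there is no consistent tagging.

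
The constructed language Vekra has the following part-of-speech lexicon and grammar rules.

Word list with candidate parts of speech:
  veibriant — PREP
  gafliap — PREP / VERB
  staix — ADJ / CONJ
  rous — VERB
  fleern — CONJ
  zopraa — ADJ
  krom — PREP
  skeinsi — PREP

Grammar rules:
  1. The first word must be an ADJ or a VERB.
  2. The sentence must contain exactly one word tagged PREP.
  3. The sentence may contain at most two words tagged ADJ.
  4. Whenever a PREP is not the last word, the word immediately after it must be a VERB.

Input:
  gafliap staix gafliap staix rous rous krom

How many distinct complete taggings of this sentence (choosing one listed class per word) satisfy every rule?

4

Candidates per position — 1:gafliap {PREP,VERB}; 2:staix {ADJ,CONJ}; 3:gafliap {PREP,VERB}; 4:staix {ADJ,CONJ}; 5:rous {VERB}; 6:rous {VERB}; 7:krom {PREP}.
There are 16 candidate sequences in total.
The sequences that satisfy every rule: VERB ADJ VERB ADJ VERB VERB PREP; VERB ADJ VERB CONJ VERB VERB PREP; VERB CONJ VERB ADJ VERB VERB PREP; VERB CONJ VERB CONJ VERB VERB PREP.
Count = 4.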